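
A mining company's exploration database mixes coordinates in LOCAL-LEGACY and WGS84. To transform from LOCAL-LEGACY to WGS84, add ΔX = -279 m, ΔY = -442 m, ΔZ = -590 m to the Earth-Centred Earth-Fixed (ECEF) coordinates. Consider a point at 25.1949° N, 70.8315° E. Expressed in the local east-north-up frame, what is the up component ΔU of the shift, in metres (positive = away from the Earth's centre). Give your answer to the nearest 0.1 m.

The local up (radial) axis is (cos φ cos λ, cos φ sin λ, sin φ), giving ΔU = -82.894 − 377.776 − 251.162 = -711.83 m.

ΔU = -711.8 m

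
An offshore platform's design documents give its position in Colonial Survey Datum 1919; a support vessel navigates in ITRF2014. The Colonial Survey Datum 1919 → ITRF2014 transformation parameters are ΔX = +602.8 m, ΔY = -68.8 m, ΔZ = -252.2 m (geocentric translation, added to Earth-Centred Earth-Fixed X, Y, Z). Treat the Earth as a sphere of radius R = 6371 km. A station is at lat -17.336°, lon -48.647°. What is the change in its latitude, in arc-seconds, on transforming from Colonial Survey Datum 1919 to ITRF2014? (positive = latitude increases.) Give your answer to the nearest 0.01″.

Δφ = -3.45″

sin φ = -0.297975, cos φ = 0.954574, sin λ = -0.750653, cos λ = 0.660696.
North component: ΔN = −sin φ cos λ·ΔX − sin φ sin λ·ΔY + cos φ·ΔZ = −(-0.297975)(0.660696)(602.8) − (-0.297975)(-0.750653)(-68.8) + (0.954574)(-252.2) = -106.68 m.
1° of latitude spans πR/180 = 111195 m, so Δφ = -106.68 / 111195 × 3600 = -3.454″.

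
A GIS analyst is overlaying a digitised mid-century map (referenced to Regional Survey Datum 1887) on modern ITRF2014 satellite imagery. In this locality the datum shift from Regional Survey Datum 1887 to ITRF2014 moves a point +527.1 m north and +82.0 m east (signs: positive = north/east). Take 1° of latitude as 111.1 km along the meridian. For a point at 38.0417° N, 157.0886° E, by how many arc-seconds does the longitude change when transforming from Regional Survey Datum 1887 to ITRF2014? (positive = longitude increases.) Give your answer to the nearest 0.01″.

At latitude 38.0417°, cos φ = 0.787562.
1° of longitude at this latitude = 111.1 × cos φ = 87.50 km, so Δλ = 82.0 / 87498.2 = 0.0009372° = 3.374″.

Δλ = 3.37″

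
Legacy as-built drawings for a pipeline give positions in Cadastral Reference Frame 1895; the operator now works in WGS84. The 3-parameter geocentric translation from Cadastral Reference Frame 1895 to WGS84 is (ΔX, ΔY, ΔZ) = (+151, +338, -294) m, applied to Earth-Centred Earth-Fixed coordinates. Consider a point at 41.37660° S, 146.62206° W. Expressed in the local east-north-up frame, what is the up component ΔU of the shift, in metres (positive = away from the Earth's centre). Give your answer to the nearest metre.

At φ = -41.37660°, λ = -146.62206°: sin φ = -0.661005, cos φ = 0.750381, sin λ = -0.550159, cos λ = -0.835060.
ΔU = cos φ cos λ·ΔX + cos φ sin λ·ΔY + sin φ·ΔZ = (0.750381)(-0.835060)(151) + (0.750381)(-0.550159)(338) + (-0.661005)(-294) = -39.82 m.

ΔU = -40 m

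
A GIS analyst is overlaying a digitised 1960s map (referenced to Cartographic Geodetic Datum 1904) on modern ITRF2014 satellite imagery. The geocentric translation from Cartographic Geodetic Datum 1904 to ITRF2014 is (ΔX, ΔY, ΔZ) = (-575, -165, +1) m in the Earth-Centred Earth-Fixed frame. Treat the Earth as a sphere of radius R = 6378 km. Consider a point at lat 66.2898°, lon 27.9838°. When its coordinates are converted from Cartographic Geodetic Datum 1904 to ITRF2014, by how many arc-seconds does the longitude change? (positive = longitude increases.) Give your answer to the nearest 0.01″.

sin φ = 0.915591, cos φ = 0.402111, sin λ = 0.469222, cos λ = 0.883080.
East component: ΔE = −sin λ·ΔX + cos λ·ΔY = −(0.469222)(-575) + (0.883080)(-165) = 124.09 m.
1° of latitude spans πR/180 = 111317 m; at latitude φ, 1° of longitude spans that × cos φ = 44761.8 m, so Δλ = 124.09 / 44761.8 × 3600 = 9.980″.

Δλ = 9.98″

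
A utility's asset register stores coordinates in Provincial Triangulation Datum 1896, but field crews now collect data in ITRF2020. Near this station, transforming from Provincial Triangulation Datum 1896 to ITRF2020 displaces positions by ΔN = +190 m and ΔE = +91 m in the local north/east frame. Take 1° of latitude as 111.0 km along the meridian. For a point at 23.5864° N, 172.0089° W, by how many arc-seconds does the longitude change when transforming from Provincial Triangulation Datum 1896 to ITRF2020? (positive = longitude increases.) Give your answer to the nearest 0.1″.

At latitude 23.5864°, cos φ = 0.916458.
1° of longitude at this latitude = 111.0 × cos φ = 101.73 km, so Δλ = 91.0 / 101726.8 = 0.0008946° = 3.220″.

Δλ = 3.2″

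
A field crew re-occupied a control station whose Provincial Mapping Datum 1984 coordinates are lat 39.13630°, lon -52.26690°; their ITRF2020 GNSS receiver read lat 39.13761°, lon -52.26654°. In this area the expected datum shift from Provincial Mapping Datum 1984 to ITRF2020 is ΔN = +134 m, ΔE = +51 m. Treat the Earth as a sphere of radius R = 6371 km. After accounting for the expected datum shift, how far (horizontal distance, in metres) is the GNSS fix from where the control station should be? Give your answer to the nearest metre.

Observed coordinate differences: Δφ = +0.00131°, Δλ = +0.00036°.
Converting to metres (1° lat = 111195 m, cos φ = 0.775647): observed ΔN = 145.7 m, observed ΔE = 31.0 m.
Subtracting the expected shift leaves a residual of 145.7 − (134) = 11.7 m north and 31.0 − (51) = -20.0 m east.
Residual distance = √(11.7² + (-20.0)²) = 23.1 m.

23 m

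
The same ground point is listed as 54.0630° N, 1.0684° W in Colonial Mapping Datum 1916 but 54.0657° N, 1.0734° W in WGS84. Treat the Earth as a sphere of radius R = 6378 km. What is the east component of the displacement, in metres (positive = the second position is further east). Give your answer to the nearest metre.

Δφ = 54.0657° − 54.0630° = +0.0027°; Δλ = -1.0734° − -1.0684° = -0.0050°.
1° along a meridian = πR/180 = 111317 m.
ΔN = Δφ × 111317 = 300.6 m; ΔE = Δλ × 111317 × cos(54.0630°) = -0.0050 × 111317 × 0.586895 = -326.7 m.

ΔE = -327 m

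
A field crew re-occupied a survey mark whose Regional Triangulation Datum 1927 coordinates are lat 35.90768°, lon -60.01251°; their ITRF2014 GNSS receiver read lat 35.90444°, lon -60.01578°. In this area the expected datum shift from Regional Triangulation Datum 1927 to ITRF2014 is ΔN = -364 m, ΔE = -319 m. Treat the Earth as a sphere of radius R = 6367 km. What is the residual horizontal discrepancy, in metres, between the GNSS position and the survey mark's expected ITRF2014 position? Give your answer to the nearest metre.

Observed coordinate differences: Δφ = -0.00324°, Δλ = -0.00327°.
Converting to metres (1° lat = 111125 m, cos φ = 0.809963): observed ΔN = -360.0 m, observed ΔE = -294.3 m.
Subtracting the expected shift leaves a residual of -360.0 − (-364) = 4.0 m north and -294.3 − (-319) = 24.7 m east.
Residual distance = √(4.0² + 24.7²) = 25.0 m.

25 m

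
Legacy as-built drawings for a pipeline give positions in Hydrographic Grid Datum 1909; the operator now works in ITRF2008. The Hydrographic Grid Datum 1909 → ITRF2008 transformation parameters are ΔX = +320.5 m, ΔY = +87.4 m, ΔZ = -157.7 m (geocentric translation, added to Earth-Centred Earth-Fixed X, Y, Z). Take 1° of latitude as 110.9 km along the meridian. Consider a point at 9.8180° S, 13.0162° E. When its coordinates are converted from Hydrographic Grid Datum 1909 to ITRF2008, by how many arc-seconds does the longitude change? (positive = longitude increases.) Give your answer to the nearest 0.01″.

sin φ = -0.170519, cos φ = 0.985354, sin λ = 0.225227, cos λ = 0.974306.
East component: ΔE = −sin λ·ΔX + cos λ·ΔY = −(0.225227)(320.5) + (0.974306)(87.4) = 12.97 m.
1° of latitude spans 110900 m; at latitude φ, 1° of longitude spans that × cos φ = 109275.8 m, so Δλ = 12.97 / 109275.8 × 3600 = 0.427″.

Δλ = 0.43″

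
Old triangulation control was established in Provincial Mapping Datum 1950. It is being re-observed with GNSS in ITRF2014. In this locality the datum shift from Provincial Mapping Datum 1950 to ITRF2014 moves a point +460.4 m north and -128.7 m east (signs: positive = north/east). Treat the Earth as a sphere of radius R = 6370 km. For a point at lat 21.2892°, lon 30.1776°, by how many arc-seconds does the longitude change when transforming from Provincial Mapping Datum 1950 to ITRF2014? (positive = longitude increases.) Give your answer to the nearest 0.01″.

Δλ = -4.47″

At latitude 21.2892°, cos φ = 0.931760.
One radian of longitude at latitude φ spans R cos φ, so Δλ = ΔE / (R cos φ) = -128.7 / (6370000 × 0.931760) = -2.1684e-05 rad = -4.473″.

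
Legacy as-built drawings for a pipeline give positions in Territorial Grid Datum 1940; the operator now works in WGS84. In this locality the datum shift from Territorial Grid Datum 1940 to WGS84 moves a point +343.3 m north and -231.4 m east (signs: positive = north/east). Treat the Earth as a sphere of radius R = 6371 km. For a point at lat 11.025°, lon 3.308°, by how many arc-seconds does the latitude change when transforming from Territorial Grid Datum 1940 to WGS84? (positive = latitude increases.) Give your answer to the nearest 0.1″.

Δφ = 11.1″

On a sphere of radius R, 1 rad of latitude = R, so Δφ = ΔN / R = 343.3 / 6371000 = 5.3885e-05 rad = 11.115″.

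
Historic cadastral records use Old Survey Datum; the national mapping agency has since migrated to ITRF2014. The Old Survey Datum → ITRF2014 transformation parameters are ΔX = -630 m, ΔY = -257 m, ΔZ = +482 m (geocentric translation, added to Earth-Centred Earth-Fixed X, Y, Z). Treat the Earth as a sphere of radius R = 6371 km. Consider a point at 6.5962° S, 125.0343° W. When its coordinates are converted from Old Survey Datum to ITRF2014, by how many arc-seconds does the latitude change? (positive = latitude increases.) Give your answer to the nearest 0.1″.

sin φ = -0.114871, cos φ = 0.993380, sin λ = -0.818809, cos λ = -0.574067.
North component: ΔN = −sin φ cos λ·ΔX − sin φ sin λ·ΔY + cos φ·ΔZ = −(-0.114871)(-0.574067)(-630) − (-0.114871)(-0.818809)(-257) + (0.993380)(482) = 544.53 m.
1° of latitude spans πR/180 = 111195 m, so Δφ = 544.53 / 111195 × 3600 = 17.629″.

Δφ = 17.6″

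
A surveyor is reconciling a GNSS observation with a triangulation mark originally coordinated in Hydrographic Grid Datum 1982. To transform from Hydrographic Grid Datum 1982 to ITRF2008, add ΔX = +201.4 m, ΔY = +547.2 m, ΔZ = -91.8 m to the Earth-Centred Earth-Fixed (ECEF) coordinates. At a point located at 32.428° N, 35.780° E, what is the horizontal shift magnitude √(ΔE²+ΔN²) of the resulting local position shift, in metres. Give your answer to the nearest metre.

469 m

At φ = 32.428°, λ = 35.780°: sin φ = 0.536239, cos φ = 0.844066, sin λ = 0.584675, cos λ = 0.811268.
ΔE = −sin λ·ΔX + cos λ·ΔY = −(0.584675)·(201.4) + (0.811268)·(547.2) = 326.17 m.
ΔN = −sin φ cos λ·ΔX − sin φ sin λ·ΔY + cos φ·ΔZ = −(0.536239)(0.811268)(201.4) − (0.536239)(0.584675)(547.2) + (0.844066)(-91.8) = -336.66 m.
Horizontal magnitude = √(ΔE² + ΔN²) = √(326.17² + (-336.66)²) = 468.75 m.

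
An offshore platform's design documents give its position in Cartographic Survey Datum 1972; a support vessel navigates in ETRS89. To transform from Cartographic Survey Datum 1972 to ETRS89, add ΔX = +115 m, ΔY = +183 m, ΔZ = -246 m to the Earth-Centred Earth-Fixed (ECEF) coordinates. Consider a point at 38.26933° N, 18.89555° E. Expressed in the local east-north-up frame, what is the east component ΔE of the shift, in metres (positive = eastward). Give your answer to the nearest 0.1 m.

ΔE = 135.9 m

At φ = 38.26933°, λ = 18.89555°: sin φ = 0.619359, cos φ = 0.785108, sin λ = 0.323844, cos λ = 0.946111.
ΔE = −sin λ·ΔX + cos λ·ΔY = −(0.323844)·(115) + (0.946111)·(183) = 135.90 m.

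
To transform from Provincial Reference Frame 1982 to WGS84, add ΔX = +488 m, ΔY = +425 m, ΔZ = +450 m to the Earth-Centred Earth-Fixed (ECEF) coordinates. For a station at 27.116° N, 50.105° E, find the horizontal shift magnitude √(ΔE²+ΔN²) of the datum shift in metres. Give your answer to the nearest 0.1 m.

149.3 m

At φ = 27.116°, λ = 50.105°: sin φ = 0.455793, cos φ = 0.890086, sin λ = 0.767221, cos λ = 0.641383.
ΔE = −sin λ·ΔX + cos λ·ΔY = −(0.767221)·(488) + (0.641383)·(425) = -101.82 m.
ΔN = −sin φ cos λ·ΔX − sin φ sin λ·ΔY + cos φ·ΔZ = −(0.455793)(0.641383)(488) − (0.455793)(0.767221)(425) + (0.890086)(450) = 109.26 m.
Horizontal magnitude = √(ΔE² + ΔN²) = √((-101.82)² + 109.26²) = 149.34 m.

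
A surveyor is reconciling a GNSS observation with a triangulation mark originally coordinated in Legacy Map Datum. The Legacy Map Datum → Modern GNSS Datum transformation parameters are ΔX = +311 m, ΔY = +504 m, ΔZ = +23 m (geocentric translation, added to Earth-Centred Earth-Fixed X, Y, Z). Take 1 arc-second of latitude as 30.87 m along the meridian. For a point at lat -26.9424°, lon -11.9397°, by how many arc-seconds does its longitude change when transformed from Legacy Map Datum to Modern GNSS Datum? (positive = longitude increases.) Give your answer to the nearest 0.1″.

sin φ = -0.453095, cos φ = 0.891462, sin λ = -0.206882, cos λ = 0.978366.
East component: ΔE = −sin λ·ΔX + cos λ·ΔY = −(-0.206882)(311) + (0.978366)(504) = 557.44 m.
1° of latitude spans 3600 × 30.87 = 111132 m; at latitude φ, 1° of longitude spans that × cos φ = 99070.0 m, so Δλ = 557.44 / 99070.0 × 3600 = 20.256″.

Δλ = 20.3″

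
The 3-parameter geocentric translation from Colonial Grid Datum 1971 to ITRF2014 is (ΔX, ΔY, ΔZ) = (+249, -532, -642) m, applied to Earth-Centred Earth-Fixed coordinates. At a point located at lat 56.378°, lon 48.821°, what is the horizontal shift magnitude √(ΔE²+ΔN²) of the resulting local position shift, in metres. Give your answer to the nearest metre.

The local east axis at (φ, λ) is (−sin λ, cos λ, 0), so ΔE = −sin(48.821°)·249 + cos(48.821°)·(-532) = -537.69 m.
The local north axis is (−sin φ cos λ, −sin φ sin λ, cos φ), giving ΔN = -136.518 + 333.428 − 355.483 = -158.57 m.
Horizontal magnitude = √(ΔE² + ΔN²) = √((-537.69)² + (-158.57)²) = 560.58 m.

561 m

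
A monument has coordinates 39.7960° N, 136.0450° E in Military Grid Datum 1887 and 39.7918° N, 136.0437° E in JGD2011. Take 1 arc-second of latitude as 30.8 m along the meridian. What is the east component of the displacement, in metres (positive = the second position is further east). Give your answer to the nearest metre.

Δφ = 39.7918° − 39.7960° = -0.0042°; Δλ = 136.0437° − 136.0450° = -0.0013°.
1° of latitude = 3600 × 30.80 = 110880 m.
ΔN = Δφ × 110880 = -465.7 m; ΔE = Δλ × 110880 × cos(39.7960°) = -0.0013 × 110880 × 0.768328 = -110.7 m.

ΔE = -111 m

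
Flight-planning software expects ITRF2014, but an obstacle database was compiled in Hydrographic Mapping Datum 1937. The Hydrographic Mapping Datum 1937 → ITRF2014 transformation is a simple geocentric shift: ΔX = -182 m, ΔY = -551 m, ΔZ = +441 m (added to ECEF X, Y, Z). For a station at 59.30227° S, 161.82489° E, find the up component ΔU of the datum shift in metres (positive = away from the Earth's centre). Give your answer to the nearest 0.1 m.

At φ = -59.30227°, λ = 161.82489°: sin φ = -0.859872, cos φ = 0.510509, sin λ = 0.311922, cos λ = -0.950108.
ΔU = cos φ cos λ·ΔX + cos φ sin λ·ΔY + sin φ·ΔZ = (0.510509)(-0.950108)(-182) + (0.510509)(0.311922)(-551) + (-0.859872)(441) = -378.67 m.

ΔU = -378.7 m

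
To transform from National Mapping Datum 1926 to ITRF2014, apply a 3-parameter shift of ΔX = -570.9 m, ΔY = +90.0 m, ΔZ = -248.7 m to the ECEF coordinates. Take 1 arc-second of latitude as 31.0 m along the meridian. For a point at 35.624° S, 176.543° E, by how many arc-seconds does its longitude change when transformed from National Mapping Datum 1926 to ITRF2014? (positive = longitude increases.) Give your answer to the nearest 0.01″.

sin φ = -0.582464, cos φ = 0.812857, sin λ = 0.060299, cos λ = -0.998180.
East component: ΔE = −sin λ·ΔX + cos λ·ΔY = −(0.060299)(-570.9) + (-0.998180)(90.0) = -55.41 m.
1° of latitude spans 3600 × 31.00 = 111600 m; at latitude φ, 1° of longitude spans that × cos φ = 90714.8 m, so Δλ = -55.41 / 90714.8 × 3600 = -2.199″.

Δλ = -2.20″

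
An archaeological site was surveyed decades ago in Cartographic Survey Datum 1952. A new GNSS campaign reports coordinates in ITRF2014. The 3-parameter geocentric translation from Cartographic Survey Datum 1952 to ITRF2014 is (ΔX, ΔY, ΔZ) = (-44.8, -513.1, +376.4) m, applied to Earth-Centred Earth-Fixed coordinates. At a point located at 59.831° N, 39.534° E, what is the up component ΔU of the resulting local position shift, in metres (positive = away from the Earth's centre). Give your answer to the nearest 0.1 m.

ΔU = 143.9 m

At φ = 59.831°, λ = 39.534°: sin φ = 0.864547, cos φ = 0.502552, sin λ = 0.636536, cos λ = 0.771247.
ΔU = cos φ cos λ·ΔX + cos φ sin λ·ΔY + sin φ·ΔZ = (0.502552)(0.771247)(-44.8) + (0.502552)(0.636536)(-513.1) + (0.864547)(376.4) = 143.91 m.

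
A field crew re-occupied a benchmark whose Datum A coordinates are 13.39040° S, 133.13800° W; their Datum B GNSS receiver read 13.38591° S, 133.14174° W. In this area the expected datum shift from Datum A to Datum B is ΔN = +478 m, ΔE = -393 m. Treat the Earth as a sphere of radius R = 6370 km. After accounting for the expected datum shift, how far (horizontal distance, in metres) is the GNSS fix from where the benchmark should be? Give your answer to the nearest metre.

Observed coordinate differences: Δφ = +0.00449°, Δλ = -0.00374°.
Converting to metres (1° lat = 111177 m, cos φ = 0.972815): observed ΔN = 499.2 m, observed ΔE = -404.5 m.
Subtracting the expected shift leaves a residual of 499.2 − (478) = 21.2 m north and -404.5 − (-393) = -11.5 m east.
Residual distance = √(21.2² + (-11.5)²) = 24.1 m.

24 m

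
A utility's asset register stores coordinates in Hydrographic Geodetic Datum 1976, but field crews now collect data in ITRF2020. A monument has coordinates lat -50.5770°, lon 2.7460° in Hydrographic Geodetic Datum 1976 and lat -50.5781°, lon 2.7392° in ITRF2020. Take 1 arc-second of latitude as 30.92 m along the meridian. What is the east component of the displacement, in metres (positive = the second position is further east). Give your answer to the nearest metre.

ΔE = -481 m

Δφ = -50.5781° − -50.5770° = -0.0011°; Δλ = 2.7392° − 2.7460° = -0.0068°.
1° of latitude = 3600 × 30.92 = 111312 m.
ΔN = Δφ × 111312 = -122.4 m; ΔE = Δλ × 111312 × cos(-50.5770°) = -0.0068 × 111312 × 0.635041 = -480.7 m.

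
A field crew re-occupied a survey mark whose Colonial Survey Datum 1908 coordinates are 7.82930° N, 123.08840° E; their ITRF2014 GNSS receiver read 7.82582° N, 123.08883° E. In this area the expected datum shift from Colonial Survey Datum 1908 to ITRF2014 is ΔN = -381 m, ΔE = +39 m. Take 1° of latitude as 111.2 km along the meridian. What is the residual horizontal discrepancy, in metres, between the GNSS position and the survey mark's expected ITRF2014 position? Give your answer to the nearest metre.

Observed coordinate differences: Δφ = -0.00348°, Δλ = +0.00043°.
Converting to metres (1° lat = 111200 m, cos φ = 0.990678): observed ΔN = -387.0 m, observed ΔE = 47.4 m.
Subtracting the expected shift leaves a residual of -387.0 − (-381) = -6.0 m north and 47.4 − (39) = 8.4 m east.
Residual distance = √((-6.0)² + 8.4²) = 10.3 m.

10 m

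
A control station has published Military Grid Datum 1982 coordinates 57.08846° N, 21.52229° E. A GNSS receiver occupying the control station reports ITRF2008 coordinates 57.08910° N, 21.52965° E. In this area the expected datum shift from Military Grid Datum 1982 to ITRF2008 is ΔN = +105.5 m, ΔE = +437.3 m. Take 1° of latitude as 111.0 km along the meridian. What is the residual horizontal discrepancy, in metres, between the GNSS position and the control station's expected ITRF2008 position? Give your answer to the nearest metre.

Observed coordinate differences: Δφ = +0.00064°, Δλ = +0.00736°.
Converting to metres (1° lat = 111000 m, cos φ = 0.543344): observed ΔN = 71.0 m, observed ΔE = 443.9 m.
Subtracting the expected shift leaves a residual of 71.0 − (105.5) = -34.5 m north and 443.9 − (437.3) = 6.6 m east.
Residual distance = √((-34.5)² + 6.6²) = 35.1 m.

35 m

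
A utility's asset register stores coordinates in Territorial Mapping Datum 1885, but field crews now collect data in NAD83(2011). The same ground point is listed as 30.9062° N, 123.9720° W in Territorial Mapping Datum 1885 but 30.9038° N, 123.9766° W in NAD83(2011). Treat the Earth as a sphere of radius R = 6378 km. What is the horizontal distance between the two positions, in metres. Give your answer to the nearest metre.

Δφ = 30.9038° − 30.9062° = -0.0024°; Δλ = -123.9766° − -123.9720° = -0.0046°.
1° along a meridian = πR/180 = 111317 m.
ΔN = Δφ × 111317 = -267.2 m; ΔE = Δλ × 111317 × cos(30.9062°) = -0.0046 × 111317 × 0.858009 = -439.4 m.
Distance = √(ΔE² + ΔN²) = √((-439.4)² + (-267.2)²) = 514.2 m.

514 m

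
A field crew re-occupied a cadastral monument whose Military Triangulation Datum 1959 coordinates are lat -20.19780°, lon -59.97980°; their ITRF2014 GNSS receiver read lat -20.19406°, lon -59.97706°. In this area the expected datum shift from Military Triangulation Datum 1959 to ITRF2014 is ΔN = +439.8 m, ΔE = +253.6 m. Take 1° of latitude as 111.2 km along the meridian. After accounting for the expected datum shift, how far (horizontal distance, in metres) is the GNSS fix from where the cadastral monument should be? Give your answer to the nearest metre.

40 m

Observed coordinate differences: Δφ = +0.00374°, Δλ = +0.00274°.
Converting to metres (1° lat = 111200 m, cos φ = 0.938506): observed ΔN = 415.9 m, observed ΔE = 286.0 m.
Subtracting the expected shift leaves a residual of 415.9 − (439.8) = -23.9 m north and 286.0 − (253.6) = 32.4 m east.
Residual distance = √((-23.9)² + 32.4²) = 40.2 m.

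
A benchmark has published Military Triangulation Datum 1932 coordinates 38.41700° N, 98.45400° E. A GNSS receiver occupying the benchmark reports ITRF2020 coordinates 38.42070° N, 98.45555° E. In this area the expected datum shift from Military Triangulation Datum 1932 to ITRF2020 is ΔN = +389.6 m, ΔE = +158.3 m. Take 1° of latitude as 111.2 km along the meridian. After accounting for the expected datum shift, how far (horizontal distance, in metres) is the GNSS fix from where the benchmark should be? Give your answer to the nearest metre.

Observed coordinate differences: Δφ = +0.00370°, Δλ = +0.00155°.
Converting to metres (1° lat = 111200 m, cos φ = 0.783509): observed ΔN = 411.4 m, observed ΔE = 135.0 m.
Subtracting the expected shift leaves a residual of 411.4 − (389.6) = 21.8 m north and 135.0 − (158.3) = -23.3 m east.
Residual distance = √(21.8² + (-23.3)²) = 31.9 m.

32 m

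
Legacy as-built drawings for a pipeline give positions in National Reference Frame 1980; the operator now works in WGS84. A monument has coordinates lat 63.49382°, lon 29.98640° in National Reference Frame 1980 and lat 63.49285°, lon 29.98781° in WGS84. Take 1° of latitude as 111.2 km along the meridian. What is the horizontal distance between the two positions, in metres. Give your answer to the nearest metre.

129 m

Δφ = 63.49285° − 63.49382° = -0.00097°; Δλ = 29.98781° − 29.98640° = +0.00141°.
ΔN = Δφ × 111200 = -107.9 m; ΔE = Δλ × 111200 × cos(63.49382°) = +0.00141 × 111200 × 0.446294 = 70.0 m.
Distance = √(ΔE² + ΔN²) = √(70.0² + (-107.9)²) = 128.6 m.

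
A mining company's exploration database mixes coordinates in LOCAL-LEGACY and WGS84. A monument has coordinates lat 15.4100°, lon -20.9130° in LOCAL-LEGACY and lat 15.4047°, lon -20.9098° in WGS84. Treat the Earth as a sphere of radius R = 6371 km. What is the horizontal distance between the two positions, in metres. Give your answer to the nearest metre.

682 m

Δφ = 15.4047° − 15.4100° = -0.0053°; Δλ = -20.9098° − -20.9130° = +0.0032°.
1° along a meridian = πR/180 = 111195 m.
ΔN = Δφ × 111195 = -589.3 m; ΔE = Δλ × 111195 × cos(15.4100°) = +0.0032 × 111195 × 0.964049 = 343.0 m.
Distance = √(ΔE² + ΔN²) = √(343.0² + (-589.3)²) = 681.9 m.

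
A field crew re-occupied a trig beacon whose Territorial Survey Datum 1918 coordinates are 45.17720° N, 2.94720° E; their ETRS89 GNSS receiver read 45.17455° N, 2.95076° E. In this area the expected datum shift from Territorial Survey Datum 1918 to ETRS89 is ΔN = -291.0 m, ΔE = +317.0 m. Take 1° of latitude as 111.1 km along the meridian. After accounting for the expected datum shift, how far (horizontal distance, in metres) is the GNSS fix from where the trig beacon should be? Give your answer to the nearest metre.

Observed coordinate differences: Δφ = -0.00265°, Δλ = +0.00356°.
Converting to metres (1° lat = 111100 m, cos φ = 0.704917): observed ΔN = -294.4 m, observed ΔE = 278.8 m.
Subtracting the expected shift leaves a residual of -294.4 − (-291.0) = -3.4 m north and 278.8 − (317.0) = -38.2 m east.
Residual distance = √((-3.4)² + (-38.2)²) = 38.3 m.

38 m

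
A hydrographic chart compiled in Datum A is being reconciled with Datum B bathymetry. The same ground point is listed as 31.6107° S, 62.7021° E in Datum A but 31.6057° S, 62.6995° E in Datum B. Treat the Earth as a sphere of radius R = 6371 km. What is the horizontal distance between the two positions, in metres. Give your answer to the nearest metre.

608 m

Δφ = -31.6057° − -31.6107° = +0.0050°; Δλ = 62.6995° − 62.7021° = -0.0026°.
1° along a meridian = πR/180 = 111195 m.
ΔN = Δφ × 111195 = 556.0 m; ΔE = Δλ × 111195 × cos(-31.6107°) = -0.0026 × 111195 × 0.851629 = -246.2 m.
Distance = √(ΔE² + ΔN²) = √((-246.2)² + 556.0²) = 608.1 m.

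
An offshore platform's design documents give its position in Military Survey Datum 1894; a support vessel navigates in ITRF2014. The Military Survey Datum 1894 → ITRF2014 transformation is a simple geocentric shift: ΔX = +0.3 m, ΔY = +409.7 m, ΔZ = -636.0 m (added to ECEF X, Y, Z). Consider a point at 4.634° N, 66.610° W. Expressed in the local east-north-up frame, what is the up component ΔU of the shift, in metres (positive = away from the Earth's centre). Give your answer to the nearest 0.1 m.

ΔU = -426.1 m

At φ = 4.634°, λ = -66.610°: sin φ = 0.080790, cos φ = 0.996731, sin λ = -0.917824, cos λ = 0.396988.
ΔU = cos φ cos λ·ΔX + cos φ sin λ·ΔY + sin φ·ΔZ = (0.996731)(0.396988)(0.3) + (0.996731)(-0.917824)(409.7) + (0.080790)(-636.0) = -426.07 m.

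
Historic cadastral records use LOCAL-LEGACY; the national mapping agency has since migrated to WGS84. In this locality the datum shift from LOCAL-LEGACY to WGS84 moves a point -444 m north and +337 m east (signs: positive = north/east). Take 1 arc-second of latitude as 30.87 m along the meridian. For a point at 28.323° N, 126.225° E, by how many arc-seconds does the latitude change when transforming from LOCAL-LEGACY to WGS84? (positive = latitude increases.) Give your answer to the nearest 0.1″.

Δφ = -14.4″

1″ of latitude = 30.87 m, so Δφ = -444.0 / 30.87 = -14.383″.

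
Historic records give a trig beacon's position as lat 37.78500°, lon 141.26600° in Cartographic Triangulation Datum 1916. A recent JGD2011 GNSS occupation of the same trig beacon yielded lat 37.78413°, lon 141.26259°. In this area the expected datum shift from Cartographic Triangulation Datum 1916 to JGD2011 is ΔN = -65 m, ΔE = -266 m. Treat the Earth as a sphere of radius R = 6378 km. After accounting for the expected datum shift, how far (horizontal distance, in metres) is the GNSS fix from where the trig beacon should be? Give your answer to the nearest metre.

47 m

Observed coordinate differences: Δφ = -0.00087°, Δλ = -0.00341°.
Converting to metres (1° lat = 111317 m, cos φ = 0.790315): observed ΔN = -96.8 m, observed ΔE = -300.0 m.
Subtracting the expected shift leaves a residual of -96.8 − (-65) = -31.8 m north and -300.0 − (-266) = -34.0 m east.
Residual distance = √((-31.8)² + (-34.0)²) = 46.6 m.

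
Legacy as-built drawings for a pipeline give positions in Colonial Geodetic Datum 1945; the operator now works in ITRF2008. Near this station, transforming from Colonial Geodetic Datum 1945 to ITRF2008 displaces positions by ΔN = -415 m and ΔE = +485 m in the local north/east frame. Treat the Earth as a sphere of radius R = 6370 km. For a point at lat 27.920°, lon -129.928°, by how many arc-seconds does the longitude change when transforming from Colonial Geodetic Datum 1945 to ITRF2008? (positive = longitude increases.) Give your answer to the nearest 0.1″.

At latitude 27.920°, cos φ = 0.883602.
One radian of longitude at latitude φ spans R cos φ, so Δλ = ΔE / (R cos φ) = 485.0 / (6370000 × 0.883602) = 8.6168e-05 rad = 17.773″.

Δλ = 17.8″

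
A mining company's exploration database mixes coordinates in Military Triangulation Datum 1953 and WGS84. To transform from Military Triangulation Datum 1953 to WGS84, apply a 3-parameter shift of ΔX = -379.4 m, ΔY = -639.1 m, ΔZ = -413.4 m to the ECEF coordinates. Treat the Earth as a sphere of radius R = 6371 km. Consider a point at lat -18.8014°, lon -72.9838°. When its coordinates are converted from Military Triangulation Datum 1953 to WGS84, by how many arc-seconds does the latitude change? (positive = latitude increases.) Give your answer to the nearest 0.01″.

sin φ = -0.322289, cos φ = 0.946641, sin λ = -0.956222, cos λ = 0.292642.
North component: ΔN = −sin φ cos λ·ΔX − sin φ sin λ·ΔY + cos φ·ΔZ = −(-0.322289)(0.292642)(-379.4) − (-0.322289)(-0.956222)(-639.1) + (0.946641)(-413.4) = -230.17 m.
1° of latitude spans πR/180 = 111195 m, so Δφ = -230.17 / 111195 × 3600 = -7.452″.

Δφ = -7.45″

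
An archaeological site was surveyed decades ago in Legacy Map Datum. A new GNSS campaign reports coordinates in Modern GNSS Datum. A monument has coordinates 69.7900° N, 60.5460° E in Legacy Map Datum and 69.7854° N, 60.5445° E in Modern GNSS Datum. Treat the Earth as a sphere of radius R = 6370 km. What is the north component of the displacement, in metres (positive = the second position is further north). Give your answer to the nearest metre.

Δφ = 69.7854° − 69.7900° = -0.0046°; Δλ = 60.5445° − 60.5460° = -0.0015°.
1° along a meridian = πR/180 = 111177 m.
ΔN = Δφ × 111177 = -511.4 m; ΔE = Δλ × 111177 × cos(69.7900°) = -0.0015 × 111177 × 0.345462 = -57.6 m.

ΔN = -511 m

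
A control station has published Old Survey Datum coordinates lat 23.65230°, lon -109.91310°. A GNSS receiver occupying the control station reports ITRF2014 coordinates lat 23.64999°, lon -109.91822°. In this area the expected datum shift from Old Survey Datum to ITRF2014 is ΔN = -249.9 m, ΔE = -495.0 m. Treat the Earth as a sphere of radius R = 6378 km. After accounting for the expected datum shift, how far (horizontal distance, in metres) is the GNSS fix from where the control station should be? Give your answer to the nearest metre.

28 m

Observed coordinate differences: Δφ = -0.00231°, Δλ = -0.00512°.
Converting to metres (1° lat = 111317 m, cos φ = 0.915997): observed ΔN = -257.1 m, observed ΔE = -522.1 m.
Subtracting the expected shift leaves a residual of -257.1 − (-249.9) = -7.2 m north and -522.1 − (-495.0) = -27.1 m east.
Residual distance = √((-7.2)² + (-27.1)²) = 28.0 m.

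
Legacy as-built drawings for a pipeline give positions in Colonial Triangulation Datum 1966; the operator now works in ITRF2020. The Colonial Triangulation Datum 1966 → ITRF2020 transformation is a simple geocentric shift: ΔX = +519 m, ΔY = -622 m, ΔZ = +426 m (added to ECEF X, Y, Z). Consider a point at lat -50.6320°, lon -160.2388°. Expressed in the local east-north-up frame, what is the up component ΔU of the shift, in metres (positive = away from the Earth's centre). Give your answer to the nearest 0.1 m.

ΔU = -505.8 m

At φ = -50.6320°, λ = -160.2388°: sin φ = -0.773088, cos φ = 0.634299, sin λ = -0.338101, cos λ = -0.941110.
ΔU = cos φ cos λ·ΔX + cos φ sin λ·ΔY + sin φ·ΔZ = (0.634299)(-0.941110)(519) + (0.634299)(-0.338101)(-622) + (-0.773088)(426) = -505.76 m.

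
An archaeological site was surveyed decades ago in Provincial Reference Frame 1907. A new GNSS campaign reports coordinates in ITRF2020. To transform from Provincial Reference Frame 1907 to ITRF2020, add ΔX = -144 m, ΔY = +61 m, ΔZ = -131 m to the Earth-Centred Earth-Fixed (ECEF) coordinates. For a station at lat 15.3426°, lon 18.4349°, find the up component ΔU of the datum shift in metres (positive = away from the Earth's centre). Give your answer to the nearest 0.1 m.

ΔU = -147.8 m

At φ = 15.3426°, λ = 18.4349°: sin φ = 0.264590, cos φ = 0.964361, sin λ = 0.316227, cos λ = 0.948684.
ΔU = cos φ cos λ·ΔX + cos φ sin λ·ΔY + sin φ·ΔZ = (0.964361)(0.948684)(-144) + (0.964361)(0.316227)(61) + (0.264590)(-131) = -147.80 m.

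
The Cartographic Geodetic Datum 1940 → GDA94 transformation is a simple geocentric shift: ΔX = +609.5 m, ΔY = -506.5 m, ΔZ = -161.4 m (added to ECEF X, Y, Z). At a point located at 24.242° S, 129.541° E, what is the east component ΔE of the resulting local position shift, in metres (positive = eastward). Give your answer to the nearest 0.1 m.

The local east axis at (φ, λ) is (−sin λ, cos λ, 0), so ΔE = −sin(129.541°)·609.5 + cos(129.541°)·(-506.5) = -147.57 m.

ΔE = -147.6 m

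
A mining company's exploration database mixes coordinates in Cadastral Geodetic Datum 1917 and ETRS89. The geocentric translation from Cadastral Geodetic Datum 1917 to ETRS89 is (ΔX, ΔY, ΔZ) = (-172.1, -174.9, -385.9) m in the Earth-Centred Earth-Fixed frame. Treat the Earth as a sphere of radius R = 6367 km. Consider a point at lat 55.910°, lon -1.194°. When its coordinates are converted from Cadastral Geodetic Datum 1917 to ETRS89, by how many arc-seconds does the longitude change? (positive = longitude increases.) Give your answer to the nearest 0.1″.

Δλ = -10.3″

sin φ = 0.828158, cos φ = 0.560494, sin λ = -0.020838, cos λ = 0.999783.
East component: ΔE = −sin λ·ΔX + cos λ·ΔY = −(-0.020838)(-172.1) + (0.999783)(-174.9) = -178.45 m.
1° of latitude spans πR/180 = 111125 m; at latitude φ, 1° of longitude spans that × cos φ = 62285.0 m, so Δλ = -178.45 / 62285.0 × 3600 = -10.314″.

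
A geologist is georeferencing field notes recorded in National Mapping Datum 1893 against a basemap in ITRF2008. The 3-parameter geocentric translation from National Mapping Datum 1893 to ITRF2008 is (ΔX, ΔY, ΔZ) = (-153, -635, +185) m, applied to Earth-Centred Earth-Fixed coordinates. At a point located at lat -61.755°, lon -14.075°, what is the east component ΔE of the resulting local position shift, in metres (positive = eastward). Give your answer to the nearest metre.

The local east axis at (φ, λ) is (−sin λ, cos λ, 0), so ΔE = −sin(-14.075°)·(-153) + cos(-14.075°)·(-635) = -653.14 m.

ΔE = -653 m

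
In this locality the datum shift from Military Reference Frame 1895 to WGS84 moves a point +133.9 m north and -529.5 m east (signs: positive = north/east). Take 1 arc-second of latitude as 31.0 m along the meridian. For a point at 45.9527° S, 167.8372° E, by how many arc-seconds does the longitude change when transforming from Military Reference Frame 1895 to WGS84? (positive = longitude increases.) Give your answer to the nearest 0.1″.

Δλ = -24.6″

At latitude -45.9527°, cos φ = 0.695252.
1″ of longitude at this latitude = 31.00 × cos φ = 21.5528 m, so Δλ = -529.5 / 21.5528 = -24.568″.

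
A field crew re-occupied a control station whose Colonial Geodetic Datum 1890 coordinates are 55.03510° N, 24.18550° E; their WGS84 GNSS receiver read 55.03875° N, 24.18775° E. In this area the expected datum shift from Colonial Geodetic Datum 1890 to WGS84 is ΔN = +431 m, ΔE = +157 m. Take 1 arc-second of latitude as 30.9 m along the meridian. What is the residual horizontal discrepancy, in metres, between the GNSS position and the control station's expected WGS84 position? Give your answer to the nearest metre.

28 m

Observed coordinate differences: Δφ = +0.00365°, Δλ = +0.00225°.
Converting to metres (1° lat = 111240 m, cos φ = 0.573075): observed ΔN = 406.0 m, observed ΔE = 143.4 m.
Subtracting the expected shift leaves a residual of 406.0 − (431) = -25.0 m north and 143.4 − (157) = -13.6 m east.
Residual distance = √((-25.0)² + (-13.6)²) = 28.4 m.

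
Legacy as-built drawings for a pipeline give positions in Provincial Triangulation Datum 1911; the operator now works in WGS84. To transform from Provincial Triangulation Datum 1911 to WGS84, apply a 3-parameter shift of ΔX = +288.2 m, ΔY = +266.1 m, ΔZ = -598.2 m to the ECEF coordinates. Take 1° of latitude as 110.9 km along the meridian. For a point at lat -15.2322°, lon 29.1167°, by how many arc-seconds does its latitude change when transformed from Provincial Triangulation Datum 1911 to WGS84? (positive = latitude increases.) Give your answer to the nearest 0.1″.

sin φ = -0.262731, cos φ = 0.964869, sin λ = 0.486590, cos λ = 0.873630.
North component: ΔN = −sin φ cos λ·ΔX − sin φ sin λ·ΔY + cos φ·ΔZ = −(-0.262731)(0.873630)(288.2) − (-0.262731)(0.486590)(266.1) + (0.964869)(-598.2) = -477.02 m.
1° of latitude spans 110900 m, so Δφ = -477.02 / 110900 × 3600 = -15.485″.

Δφ = -15.5″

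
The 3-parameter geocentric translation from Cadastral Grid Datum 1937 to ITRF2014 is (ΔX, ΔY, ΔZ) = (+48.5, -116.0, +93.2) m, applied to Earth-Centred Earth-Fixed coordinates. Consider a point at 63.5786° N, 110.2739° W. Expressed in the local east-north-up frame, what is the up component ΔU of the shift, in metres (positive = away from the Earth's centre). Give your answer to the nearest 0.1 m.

ΔU = 124.4 m

The local up (radial) axis is (cos φ cos λ, cos φ sin λ, sin φ), giving ΔU = -7.478 + 48.419 + 83.465 = 124.41 m.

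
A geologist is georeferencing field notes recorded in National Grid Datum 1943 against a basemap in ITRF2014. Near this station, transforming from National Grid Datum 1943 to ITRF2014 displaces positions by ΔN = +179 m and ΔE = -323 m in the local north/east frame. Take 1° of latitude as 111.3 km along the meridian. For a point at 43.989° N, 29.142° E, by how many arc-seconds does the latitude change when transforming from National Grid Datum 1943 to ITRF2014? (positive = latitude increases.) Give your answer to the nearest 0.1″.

Δφ = 5.8″

1° of latitude = 111.3 km, so Δφ = 179.0 / 111300 = 0.0016083° = 5.790″.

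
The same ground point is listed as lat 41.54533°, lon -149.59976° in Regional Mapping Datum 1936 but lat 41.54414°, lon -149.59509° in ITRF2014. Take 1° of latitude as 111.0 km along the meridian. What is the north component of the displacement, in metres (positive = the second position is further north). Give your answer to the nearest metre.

Δφ = 41.54414° − 41.54533° = -0.00119°; Δλ = -149.59509° − -149.59976° = +0.00467°.
ΔN = Δφ × 111000 = -132.1 m; ΔE = Δλ × 111000 × cos(41.54533°) = +0.00467 × 111000 × 0.748431 = 388.0 m.

ΔN = -132 m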